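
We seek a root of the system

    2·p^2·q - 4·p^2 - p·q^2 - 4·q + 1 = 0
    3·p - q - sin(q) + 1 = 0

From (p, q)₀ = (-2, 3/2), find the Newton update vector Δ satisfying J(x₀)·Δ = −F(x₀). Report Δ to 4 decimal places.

(2.5034, 0.0119)

At (-2, 3/2): F = (-4.5000, -7.497495).
Jacobian J = [[4·p·q - 8·p - q^2, 2·p^2 - 2·p·q - 4], [3, -cos(q) - 1]].
At the point, J = [[1.7500, 10.0000], [3.0000, -1.070737]] (det J = -31.873790).
Solving J·Δ = −F gives Δ = (2.5034, 0.0119).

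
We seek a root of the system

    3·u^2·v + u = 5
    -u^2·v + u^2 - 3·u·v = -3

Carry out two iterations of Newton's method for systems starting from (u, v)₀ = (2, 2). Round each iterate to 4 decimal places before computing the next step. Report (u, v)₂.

At (2, 2): F = (21.0000, -13.0000).
Jacobian J = [[6·u·v + 1, 3·u^2], [-2·u·v + 2·u - 3·v, -u^2 - 3·u]].
At the point, J = [[25.0000, 12.0000], [-10.0000, -10.0000]] (det J = -130.0000).
Solving J·Δ = −F gives Δ = (-0.4154, -0.8846).
Then the next iterate is (u, v)₁ = (1.5846, 1.1154).
Round to (1.5846, 1.1154) and repeat: F = (4.986765, -2.592153), J = [[11.604777, 7.532871], [-3.711926, -7.264757]].
Δ = (-0.2964, -0.2054), so (u, v)₂ = (1.2882, 0.9100).

(1.2882, 0.9100)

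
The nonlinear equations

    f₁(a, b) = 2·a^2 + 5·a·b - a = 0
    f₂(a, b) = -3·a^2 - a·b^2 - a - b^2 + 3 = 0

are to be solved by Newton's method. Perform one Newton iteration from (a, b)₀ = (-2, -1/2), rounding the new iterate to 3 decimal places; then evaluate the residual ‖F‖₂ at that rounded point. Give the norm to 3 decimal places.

3.491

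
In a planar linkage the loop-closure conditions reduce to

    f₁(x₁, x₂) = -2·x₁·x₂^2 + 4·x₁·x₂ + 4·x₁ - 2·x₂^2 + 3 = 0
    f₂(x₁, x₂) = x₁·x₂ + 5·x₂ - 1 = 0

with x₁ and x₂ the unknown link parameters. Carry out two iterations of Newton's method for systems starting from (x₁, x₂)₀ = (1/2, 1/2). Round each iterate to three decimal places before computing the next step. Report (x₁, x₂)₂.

(-0.600, 0.228)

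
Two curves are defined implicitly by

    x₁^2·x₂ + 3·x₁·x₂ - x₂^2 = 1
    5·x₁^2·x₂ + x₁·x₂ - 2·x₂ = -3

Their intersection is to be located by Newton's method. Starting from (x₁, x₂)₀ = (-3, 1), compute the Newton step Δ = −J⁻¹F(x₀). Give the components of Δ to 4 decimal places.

(0.0337, -1.0506)

At (-3, 1): F = (-2.0000, 43.0000).
Jacobian J = [[2·x₁·x₂ + 3·x₂, x₁^2 + 3·x₁ - 2·x₂], [10·x₁·x₂ + x₂, 5·x₁^2 + x₁ - 2]].
At the point, J = [[-3.0000, -2.0000], [-29.0000, 40.0000]] (det J = -178.0000).
Solving J·Δ = −F gives Δ = (0.0337, -1.0506).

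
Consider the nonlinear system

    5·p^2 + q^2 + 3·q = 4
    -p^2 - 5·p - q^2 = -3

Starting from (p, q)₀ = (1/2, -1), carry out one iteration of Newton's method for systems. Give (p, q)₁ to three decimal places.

(1.047, 1.016)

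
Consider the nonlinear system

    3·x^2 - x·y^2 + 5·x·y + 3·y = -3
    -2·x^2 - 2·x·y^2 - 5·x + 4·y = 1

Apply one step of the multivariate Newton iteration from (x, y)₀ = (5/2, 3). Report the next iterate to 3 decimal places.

At (5/2, 3): F = (45.750, -59.000).
Jacobian J = [[6·x - y^2 + 5·y, -2·x·y + 5·x + 3], [-4·x - 2·y^2 - 5, -4·x·y + 4]].
At the point, J = [[21.000, 0.500], [-33.000, -26.000]] (det J = -529.500).
Solving J·Δ = −F gives Δ = (-2.191, 0.511).
Then the next iterate is (x, y)₁ = (0.309, 3.511).

(0.309, 3.511)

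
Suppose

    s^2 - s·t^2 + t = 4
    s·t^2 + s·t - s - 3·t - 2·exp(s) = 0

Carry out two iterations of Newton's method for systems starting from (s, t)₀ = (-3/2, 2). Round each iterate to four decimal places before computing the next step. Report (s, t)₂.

(-1.9135, 0.3018)

At (-3/2, 2): F = (6.2500, -13.946260).
Jacobian J = [[2·s - t^2, -2·s·t + 1], [t^2 + t - 2·exp(s) - 1, 2·s·t + s - 3]].
At the point, J = [[-7.0000, 7.0000], [4.553740, -10.5000]] (det J = 41.623822).
Solving J·Δ = −F gives Δ = (-0.7688, -1.6616).
Then the next iterate is (s, t)₁ = (-2.2688, 0.3384).
Round to (-2.2688, 0.3384) and repeat: F = (1.745664, 0.019155), J = [[-4.652115, 2.535524], [-0.753958, -6.804324]].
Δ = (0.3553, -0.0366), so (s, t)₂ = (-1.9135, 0.3018).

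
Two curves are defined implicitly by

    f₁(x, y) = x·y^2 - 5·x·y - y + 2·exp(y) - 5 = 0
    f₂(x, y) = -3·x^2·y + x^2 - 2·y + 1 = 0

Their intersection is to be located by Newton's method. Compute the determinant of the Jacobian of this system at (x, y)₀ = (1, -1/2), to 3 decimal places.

15.185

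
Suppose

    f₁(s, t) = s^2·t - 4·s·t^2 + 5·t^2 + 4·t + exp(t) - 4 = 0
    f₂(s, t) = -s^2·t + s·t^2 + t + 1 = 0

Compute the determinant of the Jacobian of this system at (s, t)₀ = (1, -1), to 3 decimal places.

1.896

J = [[2·s·t - 4·t^2, s^2 - 8·s·t + 10·t + exp(t) + 4], [-2·s·t + t^2, -s^2 + 2·s·t + 1]].
At the point, J = [[-6.000, 3.36788], [3.000, -2.000]].
det J = 1.896.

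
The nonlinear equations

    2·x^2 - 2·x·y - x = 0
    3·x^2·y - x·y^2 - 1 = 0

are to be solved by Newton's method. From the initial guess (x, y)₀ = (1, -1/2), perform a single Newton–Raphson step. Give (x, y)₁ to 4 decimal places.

At (1, -1/2): F = (2.0000, -2.7500).
Jacobian J = [[4·x - 2·y - 1, -2·x], [6·x·y - y^2, 3·x^2 - 2·x·y]].
At the point, J = [[4.0000, -2.0000], [-3.2500, 4.0000]] (det J = 9.5000).
Solving J·Δ = −F gives Δ = (-0.2632, 0.4737).
Then the next iterate is (x, y)₁ = (0.7368, -0.0263).

(0.7368, -0.0263)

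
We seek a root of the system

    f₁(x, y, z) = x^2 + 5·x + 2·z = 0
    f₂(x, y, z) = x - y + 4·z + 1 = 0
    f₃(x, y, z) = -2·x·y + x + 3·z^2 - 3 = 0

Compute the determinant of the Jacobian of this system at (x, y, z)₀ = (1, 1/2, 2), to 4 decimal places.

J = [[2·x + 5, 0, 2], [1, -1, 4], [-2·y + 1, -2·x, 6·z]].
At the point, J = [[7.0000, 0.0000, 2.0000], [1.0000, -1.0000, 4.0000], [0.0000, -2.0000, 12.0000]].
det J = -32.0000.

-32.0000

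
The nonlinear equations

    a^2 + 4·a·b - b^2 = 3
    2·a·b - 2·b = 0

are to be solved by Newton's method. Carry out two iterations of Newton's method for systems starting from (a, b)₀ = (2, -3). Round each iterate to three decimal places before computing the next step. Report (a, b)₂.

At (2, -3): F = (-32.000, -6.000).
Jacobian J = [[2·a + 4·b, 4·a - 2·b], [2·b, 2·a - 2]].
At the point, J = [[-8.000, 14.000], [-6.000, 2.000]] (det J = 68.000).
Solving J·Δ = −F gives Δ = (-0.294, 2.118).
Then the next iterate is (a, b)₁ = (1.706, -0.882).
Round to (1.706, -0.882) and repeat: F = (-6.88626, -1.24538), J = [[-0.116, 8.588], [-1.764, 1.412]].
Δ = (-0.065, 0.801), so (a, b)₂ = (1.641, -0.081).

(1.641, -0.081)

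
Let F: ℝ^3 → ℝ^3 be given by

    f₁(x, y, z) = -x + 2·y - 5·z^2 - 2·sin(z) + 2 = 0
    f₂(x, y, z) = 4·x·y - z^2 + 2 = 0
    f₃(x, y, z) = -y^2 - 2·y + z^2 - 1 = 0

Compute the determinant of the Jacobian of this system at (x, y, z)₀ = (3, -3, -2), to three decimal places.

J = [[-1, 2, -10·z - 2·cos(z)], [4·y, 4·x, -2·z], [0, -2·y - 2, 2·z]].
At the point, J = [[-1.000, 2.000, 20.83229], [-12.000, 12.000, 4.000], [0.000, 4.000, -4.000]].
det J = -1031.950.

-1031.950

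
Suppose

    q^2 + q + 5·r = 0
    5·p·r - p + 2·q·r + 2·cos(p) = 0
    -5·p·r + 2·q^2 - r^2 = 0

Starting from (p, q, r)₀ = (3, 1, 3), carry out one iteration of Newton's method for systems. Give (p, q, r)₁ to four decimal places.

At (3, 1, 3): F = (17.0000, 46.020015, -52.0000).
Jacobian J = [[0, 2·q + 1, 5], [5·r - 2·sin(p) - 1, 2·r, 5·p + 2·q], [-5·r, 4·q, -5·p - 2·r]].
At the point, J = [[0.0000, 3.0000, 5.0000], [13.717760, 6.0000, 17.0000], [-15.0000, 4.0000, -21.0000]] (det J = 823.574079).
Solving J·Δ = −F gives Δ = (0.6925, -0.5429, -3.0743).
Then the next iterate is (p, q, r)₁ = (3.6925, 0.4571, -0.0743).

(3.6925, 0.4571, -0.0743)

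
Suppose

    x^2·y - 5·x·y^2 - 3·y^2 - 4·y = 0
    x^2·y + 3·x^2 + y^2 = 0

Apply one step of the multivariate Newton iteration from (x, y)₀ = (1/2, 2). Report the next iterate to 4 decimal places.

At (1/2, 2): F = (-29.5000, 5.2500).
Jacobian J = [[2·x·y - 5·y^2, x^2 - 10·x·y - 6·y - 4], [2·x·y + 6·x, x^2 + 2·y]].
At the point, J = [[-18.0000, -25.7500], [5.0000, 4.2500]] (det J = 52.2500).
Solving J·Δ = −F gives Δ = (-0.1878, -1.0144).
Then the next iterate is (x, y)₁ = (0.3122, 0.9856).

(0.3122, 0.9856)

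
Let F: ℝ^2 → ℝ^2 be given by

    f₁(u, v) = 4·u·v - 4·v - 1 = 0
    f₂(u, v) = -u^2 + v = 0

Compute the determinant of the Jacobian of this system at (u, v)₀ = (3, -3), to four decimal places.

J = [[4·v, 4·u - 4], [-2·u, 1]].
At the point, J = [[-12.0000, 8.0000], [-6.0000, 1.0000]].
det J = 36.0000.

36.0000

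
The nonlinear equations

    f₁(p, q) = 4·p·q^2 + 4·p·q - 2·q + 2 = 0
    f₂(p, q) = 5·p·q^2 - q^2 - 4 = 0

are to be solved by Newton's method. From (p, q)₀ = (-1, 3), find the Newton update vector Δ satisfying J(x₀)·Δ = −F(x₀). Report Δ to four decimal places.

(0.3492, -1.1746)

At (-1, 3): F = (-52.0000, -58.0000).
Jacobian J = [[4·q^2 + 4·q, 8·p·q + 4·p - 2], [5·q^2, 10·p·q - 2·q]].
At the point, J = [[48.0000, -30.0000], [45.0000, -36.0000]] (det J = -378.0000).
Solving J·Δ = −F gives Δ = (0.3492, -1.1746).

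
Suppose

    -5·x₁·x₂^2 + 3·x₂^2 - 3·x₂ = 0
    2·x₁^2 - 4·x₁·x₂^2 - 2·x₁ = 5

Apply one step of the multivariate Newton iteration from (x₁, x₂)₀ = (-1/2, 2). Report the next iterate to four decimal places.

At (-1/2, 2): F = (16.0000, 4.5000).
Jacobian J = [[-5·x₂^2, -10·x₁·x₂ + 6·x₂ - 3], [4·x₁ - 4·x₂^2 - 2, -8·x₁·x₂]].
At the point, J = [[-20.0000, 19.0000], [-20.0000, 8.0000]] (det J = 220.0000).
Solving J·Δ = −F gives Δ = (-0.1932, -1.0455).
Then the next iterate is (x₁, x₂)₁ = (-0.6932, 0.9545).

(-0.6932, 0.9545)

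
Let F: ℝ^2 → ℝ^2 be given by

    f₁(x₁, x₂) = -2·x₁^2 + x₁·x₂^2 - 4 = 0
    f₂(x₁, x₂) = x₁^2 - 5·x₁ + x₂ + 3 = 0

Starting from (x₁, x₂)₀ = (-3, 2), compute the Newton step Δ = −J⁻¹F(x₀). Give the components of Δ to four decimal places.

At (-3, 2): F = (-34.0000, 29.0000).
Jacobian J = [[-4·x₁ + x₂^2, 2·x₁·x₂], [2·x₁ - 5, 1]].
At the point, J = [[16.0000, -12.0000], [-11.0000, 1.0000]] (det J = -116.0000).
Solving J·Δ = −F gives Δ = (2.7069, 0.7759).

(2.7069, 0.7759)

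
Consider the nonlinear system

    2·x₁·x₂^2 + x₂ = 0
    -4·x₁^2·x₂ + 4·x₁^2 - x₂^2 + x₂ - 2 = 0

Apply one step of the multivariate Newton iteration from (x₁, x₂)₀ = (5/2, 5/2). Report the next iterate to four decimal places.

(2.1509, 1.3698)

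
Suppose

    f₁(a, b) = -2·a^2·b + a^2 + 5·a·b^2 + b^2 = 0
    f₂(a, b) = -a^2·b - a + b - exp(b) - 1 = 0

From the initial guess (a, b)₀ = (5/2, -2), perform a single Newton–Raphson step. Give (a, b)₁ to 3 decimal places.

(2.507, -0.713)

At (5/2, -2): F = (85.250, 6.86466).
Jacobian J = [[-4·a·b + 2·a + 5·b^2, -2·a^2 + 10·a·b + 2·b], [-2·a·b - 1, -a^2 - exp(b) + 1]].
At the point, J = [[45.000, -66.500], [9.000, -5.38534]] (det J = 356.15991).
Solving J·Δ = −F gives Δ = (0.007, 1.287).
Then the next iterate is (a, b)₁ = (2.507, -0.713).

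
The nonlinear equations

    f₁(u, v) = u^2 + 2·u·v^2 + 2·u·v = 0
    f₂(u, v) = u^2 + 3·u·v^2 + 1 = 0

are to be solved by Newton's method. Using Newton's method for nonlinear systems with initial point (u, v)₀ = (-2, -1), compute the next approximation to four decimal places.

(-0.8182, -0.8182)

At (-2, -1): F = (4.0000, -1.0000).
Jacobian J = [[2·u + 2·v^2 + 2·v, 4·u·v + 2·u], [2·u + 3·v^2, 6·u·v]].
At the point, J = [[-4.0000, 4.0000], [-1.0000, 12.0000]] (det J = -44.0000).
Solving J·Δ = −F gives Δ = (1.1818, 0.1818).
Then the next iterate is (u, v)₁ = (-0.8182, -0.8182).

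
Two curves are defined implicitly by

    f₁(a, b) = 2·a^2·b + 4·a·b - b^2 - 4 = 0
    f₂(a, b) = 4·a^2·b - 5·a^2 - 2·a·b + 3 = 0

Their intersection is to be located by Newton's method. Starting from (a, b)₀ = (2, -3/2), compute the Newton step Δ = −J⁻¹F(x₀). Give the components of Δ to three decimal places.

At (2, -3/2): F = (-30.250, -35.000).
Jacobian J = [[4·a·b + 4·b, 2·a^2 + 4·a - 2·b], [8·a·b - 10·a - 2·b, 4·a^2 - 2·a]].
At the point, J = [[-18.000, 19.000], [-41.000, 12.000]] (det J = 563.000).
Solving J·Δ = −F gives Δ = (-0.536, 1.084).

(-0.536, 1.084)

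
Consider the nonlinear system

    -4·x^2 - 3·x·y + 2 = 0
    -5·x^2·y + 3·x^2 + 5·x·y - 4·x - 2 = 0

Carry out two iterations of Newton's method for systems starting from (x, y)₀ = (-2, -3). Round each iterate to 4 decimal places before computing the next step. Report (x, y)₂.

(-0.0090, -5.9821)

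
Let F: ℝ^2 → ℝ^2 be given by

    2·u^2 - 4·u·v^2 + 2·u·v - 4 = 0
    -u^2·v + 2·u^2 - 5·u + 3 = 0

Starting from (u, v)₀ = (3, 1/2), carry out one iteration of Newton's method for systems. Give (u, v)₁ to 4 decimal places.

(1.6071, 0.0476)

At (3, 1/2): F = (14.0000, 1.5000).
Jacobian J = [[4·u - 4·v^2 + 2·v, -8·u·v + 2·u], [-2·u·v + 4·u - 5, -u^2]].
At the point, J = [[12.0000, -6.0000], [4.0000, -9.0000]] (det J = -84.0000).
Solving J·Δ = −F gives Δ = (-1.3929, -0.4524).
Then the next iterate is (u, v)₁ = (1.6071, 0.0476).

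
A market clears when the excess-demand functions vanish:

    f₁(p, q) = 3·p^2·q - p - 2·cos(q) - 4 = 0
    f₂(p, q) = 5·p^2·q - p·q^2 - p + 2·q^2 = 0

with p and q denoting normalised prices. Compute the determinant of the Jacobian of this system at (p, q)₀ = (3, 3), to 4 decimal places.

J = [[6·p·q - 1, 3·p^2 + 2·sin(q)], [10·p·q - q^2 - 1, 5·p^2 - 2·p·q + 4·q]].
At the point, J = [[53.0000, 27.282240], [80.0000, 39.0000]].
det J = -115.5792.

-115.5792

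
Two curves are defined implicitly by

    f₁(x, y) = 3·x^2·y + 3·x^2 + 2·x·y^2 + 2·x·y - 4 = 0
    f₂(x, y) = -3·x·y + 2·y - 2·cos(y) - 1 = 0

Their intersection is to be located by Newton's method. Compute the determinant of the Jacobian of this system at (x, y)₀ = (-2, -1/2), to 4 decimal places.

-63.7675

J = [[6·x·y + 6·x + 2·y^2 + 2·y, 3·x^2 + 4·x·y + 2·x], [-3·y, -3·x + 2·sin(y) + 2]].
At the point, J = [[-6.5000, 12.0000], [1.5000, 7.041149]].
det J = -63.7675.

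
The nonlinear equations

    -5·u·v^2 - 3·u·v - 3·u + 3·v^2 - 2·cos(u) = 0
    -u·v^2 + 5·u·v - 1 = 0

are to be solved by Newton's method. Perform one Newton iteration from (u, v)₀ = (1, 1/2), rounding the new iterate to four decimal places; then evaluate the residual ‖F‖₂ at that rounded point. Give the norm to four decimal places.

At (1, 1/2): F = (-6.080605, 1.2500).
Jacobian J = [[-5·v^2 - 3·v + 2·sin(u) - 3, -10·u·v - 3·u + 6·v], [-v^2 + 5·v, -2·u·v + 5·u]].
At the point, J = [[-4.067058, -5.0000], [2.2500, 4.0000]] (det J = -5.018232).
Solving J·Δ = −F gives Δ = (-3.6014, 1.7133).
Then the next iterate is (u, v)₁ = (-2.6014, 2.2133).
Re-evaluating at (-2.6014, 2.2133): F = (105.205896, -17.044923), so ‖F‖₂ = 106.5777.

106.5777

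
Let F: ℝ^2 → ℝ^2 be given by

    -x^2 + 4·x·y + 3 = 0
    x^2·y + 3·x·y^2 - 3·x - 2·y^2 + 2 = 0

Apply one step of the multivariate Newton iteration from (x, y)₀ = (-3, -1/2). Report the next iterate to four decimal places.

(-3.5056, -0.6685)

At (-3, -1/2): F = (0.0000, 3.7500).
Jacobian J = [[-2·x + 4·y, 4·x], [2·x·y + 3·y^2 - 3, x^2 + 6·x·y - 4·y]].
At the point, J = [[4.0000, -12.0000], [0.7500, 20.0000]] (det J = 89.0000).
Solving J·Δ = −F gives Δ = (-0.5056, -0.1685).
Then the next iterate is (x, y)₁ = (-3.5056, -0.6685).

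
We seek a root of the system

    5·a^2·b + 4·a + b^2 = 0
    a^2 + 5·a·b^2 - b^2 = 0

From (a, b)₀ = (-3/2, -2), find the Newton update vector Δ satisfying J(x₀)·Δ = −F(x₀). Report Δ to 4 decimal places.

(0.5837, 0.6420)

At (-3/2, -2): F = (-24.5000, -31.7500).
Jacobian J = [[10·a·b + 4, 5·a^2 + 2·b], [2·a + 5·b^2, 10·a·b - 2·b]].
At the point, J = [[34.0000, 7.2500], [17.0000, 34.0000]] (det J = 1032.7500).
Solving J·Δ = −F gives Δ = (0.5837, 0.6420).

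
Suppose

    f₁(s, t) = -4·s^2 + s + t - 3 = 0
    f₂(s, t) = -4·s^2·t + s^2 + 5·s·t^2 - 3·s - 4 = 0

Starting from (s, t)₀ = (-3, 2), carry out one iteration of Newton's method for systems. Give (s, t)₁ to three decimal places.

(-1.390, 1.760)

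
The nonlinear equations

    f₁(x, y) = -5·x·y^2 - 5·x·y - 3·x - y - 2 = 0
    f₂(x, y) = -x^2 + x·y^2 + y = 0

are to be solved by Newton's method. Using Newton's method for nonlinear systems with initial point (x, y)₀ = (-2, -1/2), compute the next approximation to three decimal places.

(-1.000, -0.250)

At (-2, -1/2): F = (2.000, -5.000).
Jacobian J = [[-5·y^2 - 5·y - 3, -10·x·y - 5·x - 1], [-2·x + y^2, 2·x·y + 1]].
At the point, J = [[-1.750, -1.000], [4.250, 3.000]] (det J = -1.000).
Solving J·Δ = −F gives Δ = (1.000, 0.250).
Then the next iterate is (x, y)₁ = (-1.000, -0.250).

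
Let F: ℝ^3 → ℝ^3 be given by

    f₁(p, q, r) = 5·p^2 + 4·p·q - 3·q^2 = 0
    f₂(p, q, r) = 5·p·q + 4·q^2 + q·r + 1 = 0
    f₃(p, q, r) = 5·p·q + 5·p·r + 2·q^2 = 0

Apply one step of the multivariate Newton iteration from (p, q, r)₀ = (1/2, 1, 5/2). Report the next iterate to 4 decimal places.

(0.2033, 0.3949, 1.8505)

At (1/2, 1, 5/2): F = (0.2500, 10.0000, 10.7500).
Jacobian J = [[10·p + 4·q, 4·p - 6·q, 0], [5·q, 5·p + 8·q + r, q], [5·q + 5·r, 5·p + 4·q, 5·p]].
At the point, J = [[9.0000, -4.0000, 0.0000], [5.0000, 13.0000, 1.0000], [17.5000, 6.5000, 2.5000]] (det J = 214.0000).
Solving J·Δ = −F gives Δ = (-0.2967, -0.6051, -0.6495).
Then the next iterate is (p, q, r)₁ = (0.2033, 0.3949, 1.8505).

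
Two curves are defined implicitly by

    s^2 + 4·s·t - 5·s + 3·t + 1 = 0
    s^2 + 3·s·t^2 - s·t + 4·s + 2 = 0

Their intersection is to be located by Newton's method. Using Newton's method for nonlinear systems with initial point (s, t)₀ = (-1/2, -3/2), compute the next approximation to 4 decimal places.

At (-1/2, -3/2): F = (2.2500, -3.8750).
Jacobian J = [[2·s + 4·t - 5, 4·s + 3], [2·s + 3·t^2 - t + 4, 6·s·t - s]].
At the point, J = [[-12.0000, 1.0000], [11.2500, 5.0000]] (det J = -71.2500).
Solving J·Δ = −F gives Δ = (0.2123, 0.2974).
Then the next iterate is (s, t)₁ = (-0.2877, -1.2026).

(-0.2877, -1.2026)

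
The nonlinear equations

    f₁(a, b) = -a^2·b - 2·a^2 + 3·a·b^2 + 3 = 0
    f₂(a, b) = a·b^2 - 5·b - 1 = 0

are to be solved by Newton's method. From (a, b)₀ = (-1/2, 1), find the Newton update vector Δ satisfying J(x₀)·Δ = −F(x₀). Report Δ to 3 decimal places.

(-0.782, -1.214)

At (-1/2, 1): F = (0.750, -6.500).
Jacobian J = [[-2·a·b - 4·a + 3·b^2, -a^2 + 6·a·b], [b^2, 2·a·b - 5]].
At the point, J = [[6.000, -3.250], [1.000, -6.000]] (det J = -32.750).
Solving J·Δ = −F gives Δ = (-0.782, -1.214).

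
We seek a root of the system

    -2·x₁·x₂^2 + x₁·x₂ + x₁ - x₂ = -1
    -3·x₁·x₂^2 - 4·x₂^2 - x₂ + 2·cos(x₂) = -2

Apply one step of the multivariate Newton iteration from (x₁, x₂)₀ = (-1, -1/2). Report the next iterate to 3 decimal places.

At (-1, -1/2): F = (1.500, 4.00517).
Jacobian J = [[-2·x₂^2 + x₂ + 1, -4·x₁·x₂ + x₁ - 1], [-3·x₂^2, -6·x₁·x₂ - 8·x₂ - 2·sin(x₂) - 1]].
At the point, J = [[0.000, -4.000], [-0.750, 0.95885]] (det J = -3.000).
Solving J·Δ = −F gives Δ = (5.820, 0.375).
Then the next iterate is (x₁, x₂)₁ = (4.820, -0.125).

(4.820, -0.125)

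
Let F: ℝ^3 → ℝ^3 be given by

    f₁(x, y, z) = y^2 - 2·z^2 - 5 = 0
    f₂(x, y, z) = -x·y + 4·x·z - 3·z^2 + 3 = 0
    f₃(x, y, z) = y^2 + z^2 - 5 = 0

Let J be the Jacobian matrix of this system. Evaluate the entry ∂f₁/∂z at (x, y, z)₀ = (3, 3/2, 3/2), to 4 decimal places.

-6.0000

∂f₁/∂z = -4·z.
At (3, 3/2, 3/2) this is -6.0000.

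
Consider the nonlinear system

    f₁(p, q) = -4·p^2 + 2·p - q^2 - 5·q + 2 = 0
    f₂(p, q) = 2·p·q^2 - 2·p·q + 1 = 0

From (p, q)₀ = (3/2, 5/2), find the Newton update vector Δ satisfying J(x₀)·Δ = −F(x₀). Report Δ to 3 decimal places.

At (3/2, 5/2): F = (-22.750, 12.250).
Jacobian J = [[-8·p + 2, -2·q - 5], [2·q^2 - 2·q, 4·p·q - 2·p]].
At the point, J = [[-10.000, -10.000], [7.500, 12.000]] (det J = -45.000).
Solving J·Δ = −F gives Δ = (-3.344, 1.069).

(-3.344, 1.069)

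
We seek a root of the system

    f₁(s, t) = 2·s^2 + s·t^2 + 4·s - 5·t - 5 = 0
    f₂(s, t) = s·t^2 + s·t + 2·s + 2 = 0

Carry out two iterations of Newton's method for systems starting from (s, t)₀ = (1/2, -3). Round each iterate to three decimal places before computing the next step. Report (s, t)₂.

At (1/2, -3): F = (17.000, 6.000).
Jacobian J = [[4·s + t^2 + 4, 2·s·t - 5], [t^2 + t + 2, 2·s·t + s]].
At the point, J = [[15.000, -8.000], [8.000, -2.500]] (det J = 26.500).
Solving J·Δ = −F gives Δ = (-0.208, 1.736).
Then the next iterate is (s, t)₁ = (0.292, -1.264).
Round to (0.292, -1.264) and repeat: F = (3.12506, 2.68144), J = [[6.76570, -5.73818], [2.33370, -0.44618]].
Δ = (-1.349, -1.046), so (s, t)₂ = (-1.057, -2.310).

(-1.057, -2.310)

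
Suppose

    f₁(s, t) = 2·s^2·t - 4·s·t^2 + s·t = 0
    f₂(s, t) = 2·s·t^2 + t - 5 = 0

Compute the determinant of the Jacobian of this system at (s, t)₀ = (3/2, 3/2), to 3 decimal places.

69.000

J = [[4·s·t - 4·t^2 + t, 2·s^2 - 8·s·t + s], [2·t^2, 4·s·t + 1]].
At the point, J = [[1.500, -12.000], [4.500, 10.000]].
det J = 69.000.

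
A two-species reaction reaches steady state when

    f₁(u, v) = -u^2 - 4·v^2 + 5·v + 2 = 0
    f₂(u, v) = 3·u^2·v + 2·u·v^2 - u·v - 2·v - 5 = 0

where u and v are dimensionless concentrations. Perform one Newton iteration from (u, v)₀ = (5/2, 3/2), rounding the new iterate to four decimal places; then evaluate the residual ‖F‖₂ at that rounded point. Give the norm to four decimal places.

6.6773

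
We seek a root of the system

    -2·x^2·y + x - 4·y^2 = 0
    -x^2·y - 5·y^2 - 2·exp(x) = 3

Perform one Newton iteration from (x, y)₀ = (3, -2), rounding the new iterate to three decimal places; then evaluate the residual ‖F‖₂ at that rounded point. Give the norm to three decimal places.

23.315

At (3, -2): F = (23.000, -45.17107).
Jacobian J = [[-4·x·y + 1, -2·x^2 - 8·y], [-2·x·y - 2·exp(x), -x^2 - 10·y]].
At the point, J = [[25.000, -2.000], [-28.17107, 11.000]] (det J = 218.65785).
Solving J·Δ = −F gives Δ = (-0.744, 2.201).
Then the next iterate is (x, y)₁ = (2.256, 0.201).
Re-evaluating at (2.256, 0.201): F = (0.04840, -23.31467), so ‖F‖₂ = 23.315.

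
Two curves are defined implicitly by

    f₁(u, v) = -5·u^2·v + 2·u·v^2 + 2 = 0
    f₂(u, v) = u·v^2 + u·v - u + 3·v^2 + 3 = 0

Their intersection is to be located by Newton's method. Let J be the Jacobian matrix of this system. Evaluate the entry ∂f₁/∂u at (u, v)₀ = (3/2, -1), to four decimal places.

17.0000

∂f₁/∂u = -10·u·v + 2·v^2.
At (3/2, -1) this is 17.0000.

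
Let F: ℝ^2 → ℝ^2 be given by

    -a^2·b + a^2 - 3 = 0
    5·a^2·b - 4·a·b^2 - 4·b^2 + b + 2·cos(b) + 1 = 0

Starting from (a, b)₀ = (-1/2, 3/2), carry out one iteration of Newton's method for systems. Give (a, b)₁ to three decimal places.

(2.066, -5.868)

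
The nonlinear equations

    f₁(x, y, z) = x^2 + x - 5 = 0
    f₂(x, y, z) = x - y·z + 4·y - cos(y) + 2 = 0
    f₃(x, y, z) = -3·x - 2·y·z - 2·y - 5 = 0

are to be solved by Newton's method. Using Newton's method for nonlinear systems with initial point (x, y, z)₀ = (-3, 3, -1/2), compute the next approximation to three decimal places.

(-2.800, 0.376, 0.004)

At (-3, 3, -1/2): F = (1.000, 13.48999, 1.000).
Jacobian J = [[2·x + 1, 0, 0], [1, -z + sin(y) + 4, -y], [-3, -2·z - 2, -2·y]].
At the point, J = [[-5.000, 0.000, 0.000], [1.000, 4.64112, -3.000], [-3.000, -1.000, -6.000]] (det J = 154.23360).
Solving J·Δ = −F gives Δ = (0.200, -2.624, 0.504).
Then the next iterate is (x, y, z)₁ = (-2.800, 0.376, 0.004).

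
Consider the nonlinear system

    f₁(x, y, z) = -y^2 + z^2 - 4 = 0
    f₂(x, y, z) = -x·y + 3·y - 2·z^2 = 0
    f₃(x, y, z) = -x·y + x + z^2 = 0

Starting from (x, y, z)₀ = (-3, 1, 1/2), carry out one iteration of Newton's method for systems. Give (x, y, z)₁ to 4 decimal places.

At (-3, 1, 1/2): F = (-4.7500, 5.5000, 0.2500).
Jacobian J = [[0, -2·y, 2·z], [-y, -x + 3, -4·z], [-y + 1, -x, 2·z]].
At the point, J = [[0.0000, -2.0000, 1.0000], [-1.0000, 6.0000, -2.0000], [0.0000, 3.0000, 1.0000]] (det J = -5.0000).
Solving J·Δ = −F gives Δ = (-6.0000, -1.0000, 2.7500).
Then the next iterate is (x, y, z)₁ = (-9.0000, 0.0000, 3.2500).

(-9.0000, 0.0000, 3.2500)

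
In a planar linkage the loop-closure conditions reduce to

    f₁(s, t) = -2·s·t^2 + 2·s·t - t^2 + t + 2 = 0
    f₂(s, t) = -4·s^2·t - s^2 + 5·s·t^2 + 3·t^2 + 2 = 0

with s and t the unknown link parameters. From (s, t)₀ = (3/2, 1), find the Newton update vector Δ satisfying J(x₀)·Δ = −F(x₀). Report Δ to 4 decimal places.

(0.7250, 0.5000)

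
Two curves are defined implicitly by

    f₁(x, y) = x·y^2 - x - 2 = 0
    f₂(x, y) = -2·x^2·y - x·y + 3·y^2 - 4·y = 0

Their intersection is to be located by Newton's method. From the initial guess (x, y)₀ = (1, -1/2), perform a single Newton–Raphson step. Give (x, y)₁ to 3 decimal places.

(-2.175, -0.869)

At (1, -1/2): F = (-2.750, 4.250).
Jacobian J = [[y^2 - 1, 2·x·y], [-4·x·y - y, -2·x^2 - x + 6·y - 4]].
At the point, J = [[-0.750, -1.000], [2.500, -10.000]] (det J = 10.000).
Solving J·Δ = −F gives Δ = (-3.175, -0.369).
Then the next iterate is (x, y)₁ = (-2.175, -0.869).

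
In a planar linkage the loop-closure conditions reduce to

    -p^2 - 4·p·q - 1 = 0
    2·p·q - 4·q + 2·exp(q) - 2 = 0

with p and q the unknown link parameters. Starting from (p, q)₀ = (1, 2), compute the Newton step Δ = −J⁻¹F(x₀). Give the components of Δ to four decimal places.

(-0.8290, -0.4275)

At (1, 2): F = (-10.0000, 8.778112).
Jacobian J = [[-2·p - 4·q, -4·p], [2·q, 2·p + 2·exp(q) - 4]].
At the point, J = [[-10.0000, -4.0000], [4.0000, 12.778112]] (det J = -111.781122).
Solving J·Δ = −F gives Δ = (-0.8290, -0.4275).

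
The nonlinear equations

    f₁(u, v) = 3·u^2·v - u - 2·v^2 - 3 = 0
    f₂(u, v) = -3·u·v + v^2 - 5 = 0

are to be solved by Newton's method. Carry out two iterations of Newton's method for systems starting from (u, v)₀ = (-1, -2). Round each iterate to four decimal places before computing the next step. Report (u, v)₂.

At (-1, -2): F = (-16.0000, -7.0000).
Jacobian J = [[6·u·v - 1, 3·u^2 - 4·v], [-3·v, -3·u + 2·v]].
At the point, J = [[11.0000, 11.0000], [6.0000, -1.0000]] (det J = -77.0000).
Solving J·Δ = −F gives Δ = (1.2078, 0.2468).
Then the next iterate is (u, v)₁ = (0.2078, -1.7532).
Round to (0.2078, -1.7532) and repeat: F = (-9.582334, -0.833345), J = [[-3.185890, 7.142343], [5.2596, -4.1298]].
Δ = (1.8651, 2.1736), so (u, v)₂ = (2.0729, 0.4204).

(2.0729, 0.4204)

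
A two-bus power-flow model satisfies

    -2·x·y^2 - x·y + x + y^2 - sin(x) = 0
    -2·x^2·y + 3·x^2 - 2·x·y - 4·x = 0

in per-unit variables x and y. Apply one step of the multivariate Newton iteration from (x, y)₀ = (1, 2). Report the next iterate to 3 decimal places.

At (1, 2): F = (-5.84147, -9.000).
Jacobian J = [[-2·y^2 - y - cos(x) + 1, -4·x·y - x + 2·y], [-4·x·y + 6·x - 2·y - 4, -2·x^2 - 2·x]].
At the point, J = [[-9.54030, -5.000], [-10.000, -4.000]] (det J = -11.83879).
Solving J·Δ = −F gives Δ = (-1.827, 2.318).
Then the next iterate is (x, y)₁ = (-0.827, 4.318).

(-0.827, 4.318)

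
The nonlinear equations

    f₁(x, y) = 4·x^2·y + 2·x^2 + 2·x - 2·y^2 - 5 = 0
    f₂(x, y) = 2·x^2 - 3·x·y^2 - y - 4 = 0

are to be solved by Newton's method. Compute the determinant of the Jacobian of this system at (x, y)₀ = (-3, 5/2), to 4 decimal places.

J = [[8·x·y + 4·x + 2, 4·x^2 - 4·y], [4·x - 3·y^2, -6·x·y - 1]].
At the point, J = [[-70.0000, 26.0000], [-30.7500, 44.0000]].
det J = -2280.5000.

-2280.5000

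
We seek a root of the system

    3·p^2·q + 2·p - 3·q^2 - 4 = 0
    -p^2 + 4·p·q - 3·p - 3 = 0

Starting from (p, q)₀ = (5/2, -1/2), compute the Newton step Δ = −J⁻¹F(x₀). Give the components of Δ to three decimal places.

(-2.350, -0.175)

At (5/2, -1/2): F = (-9.125, -21.750).
Jacobian J = [[6·p·q + 2, 3·p^2 - 6·q], [-2·p + 4·q - 3, 4·p]].
At the point, J = [[-5.500, 21.750], [-10.000, 10.000]] (det J = 162.500).
Solving J·Δ = −F gives Δ = (-2.350, -0.175).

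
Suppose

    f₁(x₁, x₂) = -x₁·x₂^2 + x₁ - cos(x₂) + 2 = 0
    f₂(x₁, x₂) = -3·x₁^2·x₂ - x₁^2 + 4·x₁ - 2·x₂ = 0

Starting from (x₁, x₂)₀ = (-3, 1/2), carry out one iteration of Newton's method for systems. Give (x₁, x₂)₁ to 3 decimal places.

(-1.222, 0.441)

At (-3, 1/2): F = (-1.12758, -35.500).
Jacobian J = [[-x₂^2 + 1, -2·x₁·x₂ + sin(x₂)], [-6·x₁·x₂ - 2·x₁ + 4, -3·x₁^2 - 2]].
At the point, J = [[0.750, 3.47943], [19.000, -29.000]] (det J = -87.85909).
Solving J·Δ = −F gives Δ = (1.778, -0.059).
Then the next iterate is (x₁, x₂)₁ = (-1.222, 0.441).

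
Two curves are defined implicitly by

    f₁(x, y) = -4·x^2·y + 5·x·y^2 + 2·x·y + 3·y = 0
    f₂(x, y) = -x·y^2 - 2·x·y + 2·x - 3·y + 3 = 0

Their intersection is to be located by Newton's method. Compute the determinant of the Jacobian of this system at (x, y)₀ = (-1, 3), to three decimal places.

J = [[-8·x·y + 5·y^2 + 2·y, -4·x^2 + 10·x·y + 2·x + 3], [-y^2 - 2·y + 2, -2·x·y - 2·x - 3]].
At the point, J = [[75.000, -33.000], [-13.000, 5.000]].
det J = -54.000.

-54.000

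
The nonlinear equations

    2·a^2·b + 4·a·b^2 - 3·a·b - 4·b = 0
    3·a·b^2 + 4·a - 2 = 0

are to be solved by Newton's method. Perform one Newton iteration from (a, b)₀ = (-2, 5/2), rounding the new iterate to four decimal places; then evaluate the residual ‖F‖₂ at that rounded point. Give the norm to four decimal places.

At (-2, 5/2): F = (-25.0000, -47.5000).
Jacobian J = [[4·a·b + 4·b^2 - 3·b, 2·a^2 + 8·a·b - 3·a - 4], [3·b^2 + 4, 6·a·b]].
At the point, J = [[-2.5000, -30.0000], [22.7500, -30.0000]] (det J = 757.5000).
Solving J·Δ = −F gives Δ = (0.8911, -0.9076).
Then the next iterate is (a, b)₁ = (-1.1089, 1.5924).
Re-evaluating at (-1.1089, 1.5924): F = (-8.403463, -14.871239), so ‖F‖₂ = 17.0813.

17.0813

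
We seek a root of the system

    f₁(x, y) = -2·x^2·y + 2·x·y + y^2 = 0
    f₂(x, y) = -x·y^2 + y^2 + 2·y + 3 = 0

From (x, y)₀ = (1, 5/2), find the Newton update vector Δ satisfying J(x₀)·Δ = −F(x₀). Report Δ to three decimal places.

At (1, 5/2): F = (6.250, 8.000).
Jacobian J = [[-4·x·y + 2·y, -2·x^2 + 2·x + 2·y], [-y^2, -2·x·y + 2·y + 2]].
At the point, J = [[-5.000, 5.000], [-6.250, 2.000]] (det J = 21.250).
Solving J·Δ = −F gives Δ = (1.294, 0.044).

(1.294, 0.044)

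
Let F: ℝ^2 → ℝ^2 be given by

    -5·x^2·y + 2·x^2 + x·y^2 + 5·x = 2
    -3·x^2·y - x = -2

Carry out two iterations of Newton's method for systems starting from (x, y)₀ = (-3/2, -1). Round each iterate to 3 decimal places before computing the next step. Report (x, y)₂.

At (-3/2, -1): F = (4.750, 10.250).
Jacobian J = [[-10·x·y + 4·x + y^2 + 5, -5·x^2 + 2·x·y], [-6·x·y - 1, -3·x^2]].
At the point, J = [[-15.000, -8.250], [-10.000, -6.750]] (det J = 18.750).
Solving J·Δ = −F gives Δ = (-2.800, 5.667).
Then the next iterate is (x, y)₁ = (-4.300, 4.667).
Round to (-4.300, 4.667) and repeat: F = (-511.64197, -252.57849), J = [[210.26189, -132.58620], [119.40860, -55.470]].
Δ = (1.225, -1.916), so (x, y)₂ = (-3.075, 2.751).

(-3.075, 2.751)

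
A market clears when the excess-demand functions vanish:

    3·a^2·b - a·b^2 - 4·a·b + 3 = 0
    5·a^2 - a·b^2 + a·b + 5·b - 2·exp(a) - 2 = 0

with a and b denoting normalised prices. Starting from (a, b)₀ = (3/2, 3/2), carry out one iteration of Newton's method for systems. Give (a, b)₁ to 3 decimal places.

(0.627, 0.477)

At (3/2, 3/2): F = (0.750, 6.66162).
Jacobian J = [[6·a·b - b^2 - 4·b, 3·a^2 - 2·a·b - 4·a], [10·a - b^2 + b - 2·exp(a), -2·a·b + a + 5]].
At the point, J = [[5.250, -3.750], [5.28662, 2.000]] (det J = 30.32483).
Solving J·Δ = −F gives Δ = (-0.873, -1.023).
Then the next iterate is (a, b)₁ = (0.627, 0.477).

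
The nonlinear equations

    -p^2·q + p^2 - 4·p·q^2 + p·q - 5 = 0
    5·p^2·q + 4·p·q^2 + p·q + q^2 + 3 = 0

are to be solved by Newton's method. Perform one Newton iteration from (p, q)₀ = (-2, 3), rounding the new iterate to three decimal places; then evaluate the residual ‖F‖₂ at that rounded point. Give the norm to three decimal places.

14.450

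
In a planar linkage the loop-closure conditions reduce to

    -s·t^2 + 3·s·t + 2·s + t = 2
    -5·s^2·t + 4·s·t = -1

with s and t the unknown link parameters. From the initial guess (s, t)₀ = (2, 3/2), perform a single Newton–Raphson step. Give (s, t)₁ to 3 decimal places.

(-0.926, 5.935)

At (2, 3/2): F = (8.000, -17.000).
Jacobian J = [[-t^2 + 3·t + 2, -2·s·t + 3·s + 1], [-10·s·t + 4·t, -5·s^2 + 4·s]].
At the point, J = [[4.250, 1.000], [-24.000, -12.000]] (det J = -27.000).
Solving J·Δ = −F gives Δ = (-2.926, 4.435).
Then the next iterate is (s, t)₁ = (-0.926, 5.935).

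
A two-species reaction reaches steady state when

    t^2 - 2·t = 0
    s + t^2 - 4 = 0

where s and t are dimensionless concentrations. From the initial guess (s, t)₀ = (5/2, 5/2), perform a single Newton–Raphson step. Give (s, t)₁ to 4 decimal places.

At (5/2, 5/2): F = (1.2500, 4.7500).
Jacobian J = [[0, 2·t - 2], [1, 2·t]].
At the point, J = [[0.0000, 3.0000], [1.0000, 5.0000]] (det J = -3.0000).
Solving J·Δ = −F gives Δ = (-2.6667, -0.4167).
Then the next iterate is (s, t)₁ = (-0.1667, 2.0833).

(-0.1667, 2.0833)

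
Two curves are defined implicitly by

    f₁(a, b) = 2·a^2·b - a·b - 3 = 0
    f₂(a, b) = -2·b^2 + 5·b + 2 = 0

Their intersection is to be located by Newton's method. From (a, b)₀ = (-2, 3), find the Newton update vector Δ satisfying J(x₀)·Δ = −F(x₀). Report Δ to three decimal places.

(0.947, -0.143)

At (-2, 3): F = (27.000, -1.000).
Jacobian J = [[4·a·b - b, 2·a^2 - a], [0, -4·b + 5]].
At the point, J = [[-27.000, 10.000], [0.000, -7.000]] (det J = 189.000).
Solving J·Δ = −F gives Δ = (0.947, -0.143).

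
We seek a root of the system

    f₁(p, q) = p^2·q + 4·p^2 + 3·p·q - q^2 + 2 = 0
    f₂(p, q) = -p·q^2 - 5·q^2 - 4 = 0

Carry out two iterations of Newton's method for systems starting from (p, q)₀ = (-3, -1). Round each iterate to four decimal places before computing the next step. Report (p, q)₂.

(0.0161, -0.1516)

At (-3, -1): F = (37.0000, -6.0000).
Jacobian J = [[2·p·q + 8·p + 3·q, p^2 + 3·p - 2·q], [-q^2, -2·p·q - 10·q]].
At the point, J = [[-21.0000, 2.0000], [-1.0000, 4.0000]] (det J = -82.0000).
Solving J·Δ = −F gives Δ = (1.9512, 1.9878).
Then the next iterate is (p, q)₁ = (-1.0488, 0.9878).
Round to (-1.0488, 0.9878) and repeat: F = (3.402725, -7.855379), J = [[-7.499009, -4.022019], [-0.975749, -7.805991]].
Δ = (1.0649, -1.1394), so (p, q)₂ = (0.0161, -0.1516).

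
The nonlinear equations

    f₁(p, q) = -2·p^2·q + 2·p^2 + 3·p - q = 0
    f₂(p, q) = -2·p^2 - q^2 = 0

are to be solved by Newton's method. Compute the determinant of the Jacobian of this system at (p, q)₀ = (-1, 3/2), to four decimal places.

-3.0000

J = [[-4·p·q + 4·p + 3, -2·p^2 - 1], [-4·p, -2·q]].
At the point, J = [[5.0000, -3.0000], [4.0000, -3.0000]].
det J = -3.0000.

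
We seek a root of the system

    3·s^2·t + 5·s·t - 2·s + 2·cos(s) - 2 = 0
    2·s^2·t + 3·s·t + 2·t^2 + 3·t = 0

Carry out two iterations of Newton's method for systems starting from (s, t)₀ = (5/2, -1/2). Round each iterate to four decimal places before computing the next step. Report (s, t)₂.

At (5/2, -1/2): F = (-24.227287, -11.0000).
Jacobian J = [[6·s·t + 5·t - 2·sin(s) - 2, 3·s^2 + 5·s], [4·s·t + 3·t, 2·s^2 + 3·s + 4·t + 3]].
At the point, J = [[-13.196944, 31.2500], [-6.5000, 21.0000]] (det J = -74.010830).
Solving J·Δ = −F gives Δ = (-2.2297, -0.1663).
Then the next iterate is (s, t)₁ = (0.2703, -0.6663).
Round to (0.2703, -0.6663) and repeat: F = (-1.659767, -1.748654), J = [[-6.946146, 1.570686], [-2.719304, 1.291824]].
Δ = (0.1281, 1.6233), so (s, t)₂ = (0.3984, 0.9570).

(0.3984, 0.9570)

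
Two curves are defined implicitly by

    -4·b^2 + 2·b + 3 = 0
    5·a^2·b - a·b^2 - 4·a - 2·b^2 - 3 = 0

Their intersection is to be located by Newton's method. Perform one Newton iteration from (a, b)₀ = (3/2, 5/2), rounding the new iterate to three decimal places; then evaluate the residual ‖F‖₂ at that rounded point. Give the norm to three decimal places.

4.013

At (3/2, 5/2): F = (-17.000, -2.750).
Jacobian J = [[0, -8·b + 2], [10·a·b - b^2 - 4, 5·a^2 - 2·a·b - 4·b]].
At the point, J = [[0.000, -18.000], [27.250, -6.250]] (det J = 490.500).
Solving J·Δ = −F gives Δ = (-0.116, -0.944).
Then the next iterate is (a, b)₁ = (1.384, 1.556).
Re-evaluating at (1.384, 1.556): F = (-3.57254, -1.82688), so ‖F‖₂ = 4.013.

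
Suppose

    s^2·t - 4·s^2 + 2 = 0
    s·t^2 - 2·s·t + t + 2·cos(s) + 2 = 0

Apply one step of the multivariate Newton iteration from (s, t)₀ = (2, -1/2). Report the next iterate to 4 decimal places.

(1.2703, 0.2165)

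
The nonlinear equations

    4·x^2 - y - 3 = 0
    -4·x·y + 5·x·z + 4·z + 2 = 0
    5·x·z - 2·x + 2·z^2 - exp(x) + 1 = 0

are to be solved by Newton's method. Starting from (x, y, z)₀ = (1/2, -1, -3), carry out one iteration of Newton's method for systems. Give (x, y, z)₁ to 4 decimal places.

At (1/2, -1, -3): F = (-1.0000, -15.5000, 8.851279).
Jacobian J = [[8·x, -1, 0], [-4·y + 5·z, -4·x, 5·x + 4], [5·z - exp(x) - 2, 0, 5·x + 4·z]].
At the point, J = [[4.0000, -1.0000, 0.0000], [-11.0000, -2.0000, 6.5000], [-18.648721, 0.0000, -9.5000]] (det J = 301.716688).
Solving J·Δ = −F gives Δ = (-0.2344, -1.9375, 1.3918).
Then the next iterate is (x, y, z)₁ = (0.2656, -2.9375, -1.6082).

(0.2656, -2.9375, -1.6082)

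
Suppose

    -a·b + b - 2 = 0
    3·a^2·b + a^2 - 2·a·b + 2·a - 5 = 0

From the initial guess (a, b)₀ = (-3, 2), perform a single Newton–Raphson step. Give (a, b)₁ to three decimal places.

At (-3, 2): F = (6.000, 64.000).
Jacobian J = [[-b, -a + 1], [6·a·b + 2·a - 2·b + 2, 3·a^2 - 2·a]].
At the point, J = [[-2.000, 4.000], [-44.000, 33.000]] (det J = 110.000).
Solving J·Δ = −F gives Δ = (0.527, -1.236).
Then the next iterate is (a, b)₁ = (-2.473, 0.764).

(-2.473, 0.764)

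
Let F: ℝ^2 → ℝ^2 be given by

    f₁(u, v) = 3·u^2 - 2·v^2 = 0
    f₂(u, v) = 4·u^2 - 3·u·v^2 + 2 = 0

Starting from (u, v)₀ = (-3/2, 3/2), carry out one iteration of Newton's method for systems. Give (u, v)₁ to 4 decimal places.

(-0.8285, 0.8678)

At (-3/2, 3/2): F = (2.2500, 21.1250).
Jacobian J = [[6·u, -4·v], [8·u - 3·v^2, -6·u·v]].
At the point, J = [[-9.0000, -6.0000], [-18.7500, 13.5000]] (det J = -234.0000).
Solving J·Δ = −F gives Δ = (0.6715, -0.6322).
Then the next iterate is (u, v)₁ = (-0.8285, 0.8678).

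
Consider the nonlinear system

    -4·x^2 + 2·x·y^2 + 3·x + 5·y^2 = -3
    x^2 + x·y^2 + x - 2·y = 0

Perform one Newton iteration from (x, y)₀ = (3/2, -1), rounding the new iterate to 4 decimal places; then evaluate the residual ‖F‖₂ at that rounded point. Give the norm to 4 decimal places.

At (3/2, -1): F = (6.5000, 7.2500).
Jacobian J = [[-8·x + 2·y^2 + 3, 4·x·y + 10·y], [2·x + y^2 + 1, 2·x·y - 2]].
At the point, J = [[-7.0000, -16.0000], [5.0000, -5.0000]] (det J = 115.0000).
Solving J·Δ = −F gives Δ = (-0.7261, 0.7239).
Then the next iterate is (x, y)₁ = (0.7739, -0.2761).
Re-evaluating at (0.7739, -0.2761): F = (3.425162, 1.984017), so ‖F‖₂ = 3.9583.

3.9583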